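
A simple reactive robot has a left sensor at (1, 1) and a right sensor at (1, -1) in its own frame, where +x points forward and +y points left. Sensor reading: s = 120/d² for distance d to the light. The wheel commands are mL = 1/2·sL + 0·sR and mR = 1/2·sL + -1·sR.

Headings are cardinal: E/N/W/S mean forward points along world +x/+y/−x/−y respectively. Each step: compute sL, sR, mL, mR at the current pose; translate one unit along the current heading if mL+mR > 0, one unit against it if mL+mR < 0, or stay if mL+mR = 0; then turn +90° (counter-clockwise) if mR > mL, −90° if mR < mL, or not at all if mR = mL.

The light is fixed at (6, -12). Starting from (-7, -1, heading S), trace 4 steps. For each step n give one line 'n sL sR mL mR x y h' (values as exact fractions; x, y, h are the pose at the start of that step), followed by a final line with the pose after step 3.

n=0: pose=(-7,-1,S); sL=30/61, sR=15/37; mL=15/61, mR=-360/2257; mL+mR=195/2257 → advance +1; mR−mL=-15/37 → turn -1·90°
n=1: pose=(-7,-2,W); sL=120/277, sR=120/317; mL=60/277, mR=-14220/87809; mL+mR=4800/87809 → advance +1; mR−mL=-120/317 → turn -1·90°
n=2: pose=(-8,-2,N); sL=60/173, sR=12/29; mL=30/173, mR=-1206/5017; mL+mR=-336/5017 → advance -1; mR−mL=-12/29 → turn -1·90°
n=3: pose=(-8,-3,E); sL=120/269, sR=120/233; mL=60/269, mR=-18300/62677; mL+mR=-4320/62677 → advance -1; mR−mL=-120/233 → turn -1·90°

0 30/61 15/37 15/61 -360/2257 -7 -1 S
1 120/277 120/317 60/277 -14220/87809 -7 -2 W
2 60/173 12/29 30/173 -1206/5017 -8 -2 N
3 120/269 120/233 60/269 -18300/62677 -8 -3 E
final -9 -3 S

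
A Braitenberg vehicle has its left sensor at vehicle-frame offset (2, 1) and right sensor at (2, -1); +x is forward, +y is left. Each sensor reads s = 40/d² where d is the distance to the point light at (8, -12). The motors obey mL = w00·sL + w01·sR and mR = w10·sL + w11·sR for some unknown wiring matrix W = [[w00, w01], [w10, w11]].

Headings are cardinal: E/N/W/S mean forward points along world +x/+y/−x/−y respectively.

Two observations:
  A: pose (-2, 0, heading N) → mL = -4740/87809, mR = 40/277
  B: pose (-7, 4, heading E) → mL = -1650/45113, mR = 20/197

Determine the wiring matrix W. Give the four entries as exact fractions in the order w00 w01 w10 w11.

-1 1/2 0 1

obs A: pose=(-2,0,N) → sL=40/317, sR=40/277, mL=-4740/87809, mR=40/277
obs B: pose=(-7,4,E) → sL=20/229, sR=20/197, mL=-1650/45113, mR=20/197
sensor matrix S = [[40/317, 40/277], [20/229, 20/197]]; det S = 787200/3961327417
solve [mL_A; mL_B] = S·[w00; w01] and [mR_A; mR_B] = S·[w10; w11]:
  w00 = -1, w01 = 1/2, w10 = 0, w11 = 1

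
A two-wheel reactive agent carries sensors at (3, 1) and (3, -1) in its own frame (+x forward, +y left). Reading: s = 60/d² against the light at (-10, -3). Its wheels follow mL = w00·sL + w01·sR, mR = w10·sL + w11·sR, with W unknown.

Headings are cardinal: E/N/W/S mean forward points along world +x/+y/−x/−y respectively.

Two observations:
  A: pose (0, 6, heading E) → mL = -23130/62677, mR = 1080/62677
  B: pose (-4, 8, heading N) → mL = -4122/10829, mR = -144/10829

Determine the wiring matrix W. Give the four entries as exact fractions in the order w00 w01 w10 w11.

-1/2 -1 -1/2 1/2

obs A: pose=(0,6,E) → sL=60/269, sR=60/233, mL=-23130/62677, mR=1080/62677
obs B: pose=(-4,8,N) → sL=60/221, sR=12/49, mL=-4122/10829, mR=-144/10829
sensor matrix S = [[60/269, 60/233], [60/221, 12/49]]; det S = -10376640/678729233
solve [mL_A; mL_B] = S·[w00; w01] and [mR_A; mR_B] = S·[w10; w11]:
  w00 = -1/2, w01 = -1, w10 = -1/2, w11 = 1/2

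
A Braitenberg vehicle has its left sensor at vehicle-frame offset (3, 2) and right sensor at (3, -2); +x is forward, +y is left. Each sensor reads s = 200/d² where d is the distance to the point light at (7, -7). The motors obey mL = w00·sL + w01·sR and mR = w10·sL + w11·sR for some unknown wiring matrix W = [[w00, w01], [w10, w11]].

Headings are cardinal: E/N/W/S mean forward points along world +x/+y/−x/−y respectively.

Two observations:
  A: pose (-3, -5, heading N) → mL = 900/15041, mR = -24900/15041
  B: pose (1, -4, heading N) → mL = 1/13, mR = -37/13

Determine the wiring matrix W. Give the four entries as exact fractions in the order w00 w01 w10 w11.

obs A: pose=(-3,-5,N) → sL=200/169, sR=200/89, mL=900/15041, mR=-24900/15041
obs B: pose=(1,-4,N) → sL=2, sR=50/13, mL=1/13, mR=-37/13
sensor matrix S = [[200/169, 200/89], [2, 50/13]]; det S = 11200/195533
solve [mL_A; mL_B] = S·[w00; w01] and [mR_A; mR_B] = S·[w10; w11]:
  w00 = 1, w01 = -1/2, w10 = 1/2, w11 = -1

1 -1/2 1/2 -1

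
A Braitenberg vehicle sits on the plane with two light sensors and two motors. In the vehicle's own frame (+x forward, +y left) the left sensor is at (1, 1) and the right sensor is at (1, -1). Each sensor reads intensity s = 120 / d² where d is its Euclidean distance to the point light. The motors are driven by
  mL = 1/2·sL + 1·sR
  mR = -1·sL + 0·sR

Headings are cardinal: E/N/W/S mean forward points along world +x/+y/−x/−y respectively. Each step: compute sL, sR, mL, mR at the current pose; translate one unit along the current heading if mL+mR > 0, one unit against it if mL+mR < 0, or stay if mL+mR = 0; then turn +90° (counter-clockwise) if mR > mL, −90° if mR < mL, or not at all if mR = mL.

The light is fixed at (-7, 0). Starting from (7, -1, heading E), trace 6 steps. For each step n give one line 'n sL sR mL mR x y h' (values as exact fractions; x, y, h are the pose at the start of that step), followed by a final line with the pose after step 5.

n=0: pose=(7,-1,E); sL=8/15, sR=120/229; mL=2716/3435, mR=-8/15; mL+mR=884/3435 → advance +1; mR−mL=-1516/1145 → turn -1·90°
n=1: pose=(8,-1,S); sL=6/13, sR=3/5; mL=54/65, mR=-6/13; mL+mR=24/65 → advance +1; mR−mL=-84/65 → turn -1·90°
n=2: pose=(8,-2,W); sL=24/41, sR=120/197; mL=7284/8077, mR=-24/41; mL+mR=2556/8077 → advance +1; mR−mL=-12012/8077 → turn -1·90°
n=3: pose=(7,-2,N); sL=12/17, sR=60/113; mL=1698/1921, mR=-12/17; mL+mR=342/1921 → advance +1; mR−mL=-3054/1921 → turn -1·90°
n=4: pose=(7,-1,E); sL=8/15, sR=120/229; mL=2716/3435, mR=-8/15; mL+mR=884/3435 → advance +1; mR−mL=-1516/1145 → turn -1·90°
n=5: pose=(8,-1,S); sL=6/13, sR=3/5; mL=54/65, mR=-6/13; mL+mR=24/65 → advance +1; mR−mL=-84/65 → turn -1·90°

0 8/15 120/229 2716/3435 -8/15 7 -1 E
1 6/13 3/5 54/65 -6/13 8 -1 S
2 24/41 120/197 7284/8077 -24/41 8 -2 W
3 12/17 60/113 1698/1921 -12/17 7 -2 N
4 8/15 120/229 2716/3435 -8/15 7 -1 E
5 6/13 3/5 54/65 -6/13 8 -1 S
final 8 -2 W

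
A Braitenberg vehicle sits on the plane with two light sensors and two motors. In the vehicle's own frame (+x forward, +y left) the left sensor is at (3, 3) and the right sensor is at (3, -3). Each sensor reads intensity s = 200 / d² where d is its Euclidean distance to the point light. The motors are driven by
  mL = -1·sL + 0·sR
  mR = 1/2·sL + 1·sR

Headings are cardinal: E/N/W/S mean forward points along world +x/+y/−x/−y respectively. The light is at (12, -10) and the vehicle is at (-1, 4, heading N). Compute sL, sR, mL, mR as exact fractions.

left sensor world pos  = (-4, 7); dL² = 545
right sensor world pos = (2, 7); dR² = 389
sL = 200/545 = 40/109
sR = 200/389 = 200/389
mL = -1·sL + 0·sR = -40/109
mR = 1/2·sL + 1·sR = 29580/42401

40/109 200/389 -40/109 29580/42401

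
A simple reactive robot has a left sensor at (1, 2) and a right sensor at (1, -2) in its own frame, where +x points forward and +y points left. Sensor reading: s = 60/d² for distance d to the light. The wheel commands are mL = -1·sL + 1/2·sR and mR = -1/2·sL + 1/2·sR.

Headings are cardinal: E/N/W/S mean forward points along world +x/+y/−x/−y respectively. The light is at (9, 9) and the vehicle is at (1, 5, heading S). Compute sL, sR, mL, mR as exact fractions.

left sensor world pos  = (3, 4); dL² = 61
right sensor world pos = (-1, 4); dR² = 125
sL = 60/61 = 60/61
sR = 60/125 = 12/25
mL = -1·sL + 1/2·sR = -1134/1525
mR = -1/2·sL + 1/2·sR = -384/1525

60/61 12/25 -1134/1525 -384/1525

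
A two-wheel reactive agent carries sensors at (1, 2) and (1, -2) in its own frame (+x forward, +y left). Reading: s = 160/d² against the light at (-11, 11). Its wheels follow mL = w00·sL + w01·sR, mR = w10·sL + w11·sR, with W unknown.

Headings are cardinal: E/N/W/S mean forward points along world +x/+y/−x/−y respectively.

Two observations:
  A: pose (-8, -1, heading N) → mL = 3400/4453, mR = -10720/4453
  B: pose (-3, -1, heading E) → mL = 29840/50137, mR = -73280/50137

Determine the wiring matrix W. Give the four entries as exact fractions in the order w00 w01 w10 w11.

1 -1/2 -1 -1

obs A: pose=(-8,-1,N) → sL=80/61, sR=80/73, mL=3400/4453, mR=-10720/4453
obs B: pose=(-3,-1,E) → sL=160/181, sR=160/277, mL=29840/50137, mR=-73280/50137
sensor matrix S = [[80/61, 80/73], [160/181, 160/277]]; det S = -47155200/223260061
solve [mL_A; mL_B] = S·[w00; w01] and [mR_A; mR_B] = S·[w10; w11]:
  w00 = 1, w01 = -1/2, w10 = -1, w11 = -1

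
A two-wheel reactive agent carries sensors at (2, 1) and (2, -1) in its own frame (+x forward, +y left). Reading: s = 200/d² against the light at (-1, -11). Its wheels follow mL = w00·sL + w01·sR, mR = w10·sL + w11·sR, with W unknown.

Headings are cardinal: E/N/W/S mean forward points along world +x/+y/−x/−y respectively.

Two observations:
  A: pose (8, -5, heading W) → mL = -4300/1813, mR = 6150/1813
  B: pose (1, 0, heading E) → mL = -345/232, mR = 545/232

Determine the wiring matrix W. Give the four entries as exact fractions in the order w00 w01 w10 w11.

-1/2 -1/2 1/2 1

obs A: pose=(8,-5,W) → sL=100/37, sR=100/49, mL=-4300/1813, mR=6150/1813
obs B: pose=(1,0,E) → sL=5/4, sR=50/29, mL=-345/232, mR=545/232
sensor matrix S = [[100/37, 100/49], [5/4, 50/29]]; det S = 110875/52577
solve [mL_A; mL_B] = S·[w00; w01] and [mR_A; mR_B] = S·[w10; w11]:
  w00 = -1/2, w01 = -1/2, w10 = 1/2, w11 = 1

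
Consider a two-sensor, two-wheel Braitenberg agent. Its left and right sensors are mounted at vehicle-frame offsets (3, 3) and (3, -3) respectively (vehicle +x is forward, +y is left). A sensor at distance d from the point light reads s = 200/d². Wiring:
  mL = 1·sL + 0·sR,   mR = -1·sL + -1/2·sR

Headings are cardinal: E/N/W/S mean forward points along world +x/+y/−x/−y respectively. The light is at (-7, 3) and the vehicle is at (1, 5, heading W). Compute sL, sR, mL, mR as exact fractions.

100/13 4 100/13 -126/13

left sensor world pos  = (-2, 2); dL² = 26
right sensor world pos = (-2, 8); dR² = 50
sL = 200/26 = 100/13
sR = 200/50 = 4
mL = 1·sL + 0·sR = 100/13
mR = -1·sL + -1/2·sR = -126/13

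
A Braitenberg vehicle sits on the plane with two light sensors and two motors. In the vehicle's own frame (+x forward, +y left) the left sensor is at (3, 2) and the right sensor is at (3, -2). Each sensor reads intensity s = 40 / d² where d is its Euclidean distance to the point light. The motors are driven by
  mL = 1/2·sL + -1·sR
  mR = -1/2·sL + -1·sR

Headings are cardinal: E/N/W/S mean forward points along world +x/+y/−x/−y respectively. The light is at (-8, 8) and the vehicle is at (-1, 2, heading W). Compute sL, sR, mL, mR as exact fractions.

left sensor world pos  = (-4, 0); dL² = 80
right sensor world pos = (-4, 4); dR² = 32
sL = 40/80 = 1/2
sR = 40/32 = 5/4
mL = 1/2·sL + -1·sR = -1
mR = -1/2·sL + -1·sR = -3/2

1/2 5/4 -1 -3/2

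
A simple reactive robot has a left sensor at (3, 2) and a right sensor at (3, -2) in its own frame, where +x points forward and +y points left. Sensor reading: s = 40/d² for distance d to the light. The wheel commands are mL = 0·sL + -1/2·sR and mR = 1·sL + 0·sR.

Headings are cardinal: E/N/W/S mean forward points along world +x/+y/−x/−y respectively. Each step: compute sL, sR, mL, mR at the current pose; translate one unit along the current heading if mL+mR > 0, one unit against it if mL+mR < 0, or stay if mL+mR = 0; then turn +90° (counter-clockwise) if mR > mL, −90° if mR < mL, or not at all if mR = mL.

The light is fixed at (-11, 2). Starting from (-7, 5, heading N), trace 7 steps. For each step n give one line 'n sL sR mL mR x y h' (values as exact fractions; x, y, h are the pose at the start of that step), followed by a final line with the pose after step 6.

0 1 5/9 -5/18 1 -7 5 N
1 8 40/37 -20/37 8 -7 6 W
2 20/13 20 -10 20/13 -8 6 S
3 8/17 8/9 -4/9 8/17 -8 7 E
4 10/17 2/5 -1/5 10/17 -7 7 N
5 40/17 8/13 -4/13 40/17 -7 8 W
6 20/17 4 -2 20/17 -8 8 S
final -8 9 E

n=0: pose=(-7,5,N); sL=1, sR=5/9; mL=-5/18, mR=1; mL+mR=13/18 → advance +1; mR−mL=23/18 → turn +1·90°
n=1: pose=(-7,6,W); sL=8, sR=40/37; mL=-20/37, mR=8; mL+mR=276/37 → advance +1; mR−mL=316/37 → turn +1·90°
n=2: pose=(-8,6,S); sL=20/13, sR=20; mL=-10, mR=20/13; mL+mR=-110/13 → advance -1; mR−mL=150/13 → turn +1·90°
n=3: pose=(-8,7,E); sL=8/17, sR=8/9; mL=-4/9, mR=8/17; mL+mR=4/153 → advance +1; mR−mL=140/153 → turn +1·90°
n=4: pose=(-7,7,N); sL=10/17, sR=2/5; mL=-1/5, mR=10/17; mL+mR=33/85 → advance +1; mR−mL=67/85 → turn +1·90°
n=5: pose=(-7,8,W); sL=40/17, sR=8/13; mL=-4/13, mR=40/17; mL+mR=452/221 → advance +1; mR−mL=588/221 → turn +1·90°
n=6: pose=(-8,8,S); sL=20/17, sR=4; mL=-2, mR=20/17; mL+mR=-14/17 → advance -1; mR−mL=54/17 → turn +1·90°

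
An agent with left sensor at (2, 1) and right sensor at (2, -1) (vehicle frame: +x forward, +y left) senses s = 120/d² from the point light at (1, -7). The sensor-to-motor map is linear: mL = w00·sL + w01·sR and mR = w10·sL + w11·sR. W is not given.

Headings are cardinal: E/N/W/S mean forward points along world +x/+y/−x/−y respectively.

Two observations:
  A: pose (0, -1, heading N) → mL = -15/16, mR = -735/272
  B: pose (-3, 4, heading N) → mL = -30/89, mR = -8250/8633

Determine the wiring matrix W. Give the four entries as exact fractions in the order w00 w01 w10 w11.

0 -1/2 -1 -1/2

obs A: pose=(0,-1,N) → sL=30/17, sR=15/8, mL=-15/16, mR=-735/272
obs B: pose=(-3,4,N) → sL=60/97, sR=60/89, mL=-30/89, mR=-8250/8633
sensor matrix S = [[30/17, 15/8], [60/97, 60/89]]; det S = 8775/293522
solve [mL_A; mL_B] = S·[w00; w01] and [mR_A; mR_B] = S·[w10; w11]:
  w00 = 0, w01 = -1/2, w10 = -1, w11 = -1/2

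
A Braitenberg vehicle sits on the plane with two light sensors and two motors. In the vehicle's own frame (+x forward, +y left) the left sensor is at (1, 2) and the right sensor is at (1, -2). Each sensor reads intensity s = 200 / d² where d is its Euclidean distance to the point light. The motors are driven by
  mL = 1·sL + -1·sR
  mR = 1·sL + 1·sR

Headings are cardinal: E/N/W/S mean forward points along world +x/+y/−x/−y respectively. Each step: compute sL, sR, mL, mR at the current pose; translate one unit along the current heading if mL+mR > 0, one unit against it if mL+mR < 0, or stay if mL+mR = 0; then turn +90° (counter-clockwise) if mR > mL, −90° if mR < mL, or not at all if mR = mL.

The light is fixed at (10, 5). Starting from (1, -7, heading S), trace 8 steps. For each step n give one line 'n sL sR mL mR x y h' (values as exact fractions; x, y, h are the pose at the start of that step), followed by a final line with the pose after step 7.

0 100/109 20/29 720/3161 5080/3161 1 -7 S
1 40/37 200/289 4160/10693 18960/10693 1 -8 E
2 50/61 10/9 -160/549 1060/549 2 -8 N
3 200/277 200/181 -19200/50137 91600/50137 2 -7 W
4 100/109 20/29 720/3161 5080/3161 1 -7 S
5 40/37 200/289 4160/10693 18960/10693 1 -8 E
6 50/61 10/9 -160/549 1060/549 2 -8 N
7 200/277 200/181 -19200/50137 91600/50137 2 -7 W
final 1 -7 S

n=0: pose=(1,-7,S); sL=100/109, sR=20/29; mL=720/3161, mR=5080/3161; mL+mR=200/109 → advance +1; mR−mL=40/29 → turn +1·90°
n=1: pose=(1,-8,E); sL=40/37, sR=200/289; mL=4160/10693, mR=18960/10693; mL+mR=80/37 → advance +1; mR−mL=400/289 → turn +1·90°
n=2: pose=(2,-8,N); sL=50/61, sR=10/9; mL=-160/549, mR=1060/549; mL+mR=100/61 → advance +1; mR−mL=20/9 → turn +1·90°
n=3: pose=(2,-7,W); sL=200/277, sR=200/181; mL=-19200/50137, mR=91600/50137; mL+mR=400/277 → advance +1; mR−mL=400/181 → turn +1·90°
n=4: pose=(1,-7,S); sL=100/109, sR=20/29; mL=720/3161, mR=5080/3161; mL+mR=200/109 → advance +1; mR−mL=40/29 → turn +1·90°
n=5: pose=(1,-8,E); sL=40/37, sR=200/289; mL=4160/10693, mR=18960/10693; mL+mR=80/37 → advance +1; mR−mL=400/289 → turn +1·90°
n=6: pose=(2,-8,N); sL=50/61, sR=10/9; mL=-160/549, mR=1060/549; mL+mR=100/61 → advance +1; mR−mL=20/9 → turn +1·90°
n=7: pose=(2,-7,W); sL=200/277, sR=200/181; mL=-19200/50137, mR=91600/50137; mL+mR=400/277 → advance +1; mR−mL=400/181 → turn +1·90°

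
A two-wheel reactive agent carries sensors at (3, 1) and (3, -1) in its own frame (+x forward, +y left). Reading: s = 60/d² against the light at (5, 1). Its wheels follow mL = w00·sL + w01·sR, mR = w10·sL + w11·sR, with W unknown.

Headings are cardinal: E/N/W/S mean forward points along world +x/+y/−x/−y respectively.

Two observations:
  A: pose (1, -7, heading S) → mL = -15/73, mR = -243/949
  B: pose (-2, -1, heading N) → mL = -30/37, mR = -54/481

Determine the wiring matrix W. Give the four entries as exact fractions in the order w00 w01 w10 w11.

obs A: pose=(1,-7,S) → sL=6/13, sR=30/73, mL=-15/73, mR=-243/949
obs B: pose=(-2,-1,N) → sL=12/13, sR=60/37, mL=-30/37, mR=-54/481
sensor matrix S = [[6/13, 30/73], [12/13, 60/37]]; det S = 12960/35113
solve [mL_A; mL_B] = S·[w00; w01] and [mR_A; mR_B] = S·[w10; w11]:
  w00 = 0, w01 = -1/2, w10 = -1, w11 = 1/2

0 -1/2 -1 1/2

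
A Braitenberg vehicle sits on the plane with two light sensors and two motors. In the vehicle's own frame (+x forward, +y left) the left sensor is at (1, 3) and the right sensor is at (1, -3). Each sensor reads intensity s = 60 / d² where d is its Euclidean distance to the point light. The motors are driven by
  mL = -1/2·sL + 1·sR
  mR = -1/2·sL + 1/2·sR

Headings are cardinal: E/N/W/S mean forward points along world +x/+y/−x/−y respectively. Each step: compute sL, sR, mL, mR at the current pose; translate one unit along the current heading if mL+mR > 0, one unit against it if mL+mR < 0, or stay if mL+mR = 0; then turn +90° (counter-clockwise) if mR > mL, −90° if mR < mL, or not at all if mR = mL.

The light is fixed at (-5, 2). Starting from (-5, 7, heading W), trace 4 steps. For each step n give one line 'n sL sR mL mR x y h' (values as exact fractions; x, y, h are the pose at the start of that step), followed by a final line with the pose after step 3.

0 12 12/13 -66/13 -72/13 -5 7 W
1 3/2 15/13 21/52 -9/52 -4 7 N
2 12/17 60/13 942/221 432/221 -4 8 E
3 6/5 30/13 111/65 36/65 -3 8 S
final -3 7 W

n=0: pose=(-5,7,W); sL=12, sR=12/13; mL=-66/13, mR=-72/13; mL+mR=-138/13 → advance -1; mR−mL=-6/13 → turn -1·90°
n=1: pose=(-4,7,N); sL=3/2, sR=15/13; mL=21/52, mR=-9/52; mL+mR=3/13 → advance +1; mR−mL=-15/26 → turn -1·90°
n=2: pose=(-4,8,E); sL=12/17, sR=60/13; mL=942/221, mR=432/221; mL+mR=1374/221 → advance +1; mR−mL=-30/13 → turn -1·90°
n=3: pose=(-3,8,S); sL=6/5, sR=30/13; mL=111/65, mR=36/65; mL+mR=147/65 → advance +1; mR−mL=-15/13 → turn -1·90°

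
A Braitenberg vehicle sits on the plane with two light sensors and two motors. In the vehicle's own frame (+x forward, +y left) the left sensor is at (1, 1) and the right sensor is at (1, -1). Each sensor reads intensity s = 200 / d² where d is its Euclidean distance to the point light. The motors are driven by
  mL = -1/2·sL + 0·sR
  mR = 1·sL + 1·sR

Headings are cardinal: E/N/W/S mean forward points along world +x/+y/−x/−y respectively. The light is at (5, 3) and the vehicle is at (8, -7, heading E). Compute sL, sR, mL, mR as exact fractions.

200/97 200/137 -100/97 46800/13289

left sensor world pos  = (9, -6); dL² = 97
right sensor world pos = (9, -8); dR² = 137
sL = 200/97 = 200/97
sR = 200/137 = 200/137
mL = -1/2·sL + 0·sR = -100/97
mR = 1·sL + 1·sR = 46800/13289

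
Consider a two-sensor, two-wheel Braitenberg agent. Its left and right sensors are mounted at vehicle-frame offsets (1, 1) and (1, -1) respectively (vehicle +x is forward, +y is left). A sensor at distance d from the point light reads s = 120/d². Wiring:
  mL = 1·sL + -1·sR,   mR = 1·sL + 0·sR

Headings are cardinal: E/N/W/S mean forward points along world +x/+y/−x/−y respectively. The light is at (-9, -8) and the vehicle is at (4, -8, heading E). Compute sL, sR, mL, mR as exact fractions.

left sensor world pos  = (5, -7); dL² = 197
right sensor world pos = (5, -9); dR² = 197
sL = 120/197 = 120/197
sR = 120/197 = 120/197
mL = 1·sL + -1·sR = 0
mR = 1·sL + 0·sR = 120/197

120/197 120/197 0 120/197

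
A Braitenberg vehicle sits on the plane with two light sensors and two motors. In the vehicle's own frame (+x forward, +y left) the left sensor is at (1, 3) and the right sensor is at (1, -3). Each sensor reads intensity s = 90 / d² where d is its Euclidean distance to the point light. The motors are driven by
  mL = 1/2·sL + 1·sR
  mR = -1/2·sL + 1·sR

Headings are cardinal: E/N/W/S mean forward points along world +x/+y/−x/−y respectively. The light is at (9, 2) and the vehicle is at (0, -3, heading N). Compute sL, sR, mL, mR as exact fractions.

left sensor world pos  = (-3, -2); dL² = 160
right sensor world pos = (3, -2); dR² = 52
sL = 90/160 = 9/16
sR = 90/52 = 45/26
mL = 1/2·sL + 1·sR = 837/416
mR = -1/2·sL + 1·sR = 603/416

9/16 45/26 837/416 603/416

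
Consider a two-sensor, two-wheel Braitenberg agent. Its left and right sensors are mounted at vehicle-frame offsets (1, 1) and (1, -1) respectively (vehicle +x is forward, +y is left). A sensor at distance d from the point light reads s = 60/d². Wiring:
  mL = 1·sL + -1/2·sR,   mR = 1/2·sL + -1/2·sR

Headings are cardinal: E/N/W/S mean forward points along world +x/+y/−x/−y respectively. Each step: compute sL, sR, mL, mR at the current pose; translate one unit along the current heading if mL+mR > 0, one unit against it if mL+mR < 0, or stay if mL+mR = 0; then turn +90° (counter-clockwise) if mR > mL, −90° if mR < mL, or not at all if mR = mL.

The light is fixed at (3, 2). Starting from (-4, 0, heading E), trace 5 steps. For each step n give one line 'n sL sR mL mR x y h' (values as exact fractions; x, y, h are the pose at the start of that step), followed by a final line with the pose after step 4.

n=0: pose=(-4,0,E); sL=60/37, sR=4/3; mL=106/111, mR=16/111; mL+mR=122/111 → advance +1; mR−mL=-30/37 → turn -1·90°
n=1: pose=(-3,0,S); sL=30/17, sR=30/29; mL=615/493, mR=180/493; mL+mR=795/493 → advance +1; mR−mL=-15/17 → turn -1·90°
n=2: pose=(-3,-1,W); sL=12/13, sR=60/53; mL=246/689, mR=-72/689; mL+mR=174/689 → advance +1; mR−mL=-6/13 → turn -1·90°
n=3: pose=(-4,-1,N); sL=15/17, sR=3/2; mL=9/68, mR=-21/68; mL+mR=-3/17 → advance -1; mR−mL=-15/34 → turn -1·90°
n=4: pose=(-4,-2,E); sL=4/3, sR=60/61; mL=154/183, mR=32/183; mL+mR=62/61 → advance +1; mR−mL=-2/3 → turn -1·90°

0 60/37 4/3 106/111 16/111 -4 0 E
1 30/17 30/29 615/493 180/493 -3 0 S
2 12/13 60/53 246/689 -72/689 -3 -1 W
3 15/17 3/2 9/68 -21/68 -4 -1 N
4 4/3 60/61 154/183 32/183 -4 -2 E
final -3 -2 S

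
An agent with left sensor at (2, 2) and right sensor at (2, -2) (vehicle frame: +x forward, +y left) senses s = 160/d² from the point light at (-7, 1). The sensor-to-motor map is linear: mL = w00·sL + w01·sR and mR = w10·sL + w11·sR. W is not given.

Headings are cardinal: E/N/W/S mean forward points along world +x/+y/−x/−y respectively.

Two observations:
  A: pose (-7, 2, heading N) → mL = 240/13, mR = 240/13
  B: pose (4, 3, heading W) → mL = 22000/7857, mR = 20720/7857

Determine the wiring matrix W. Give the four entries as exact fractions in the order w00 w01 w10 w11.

obs A: pose=(-7,2,N) → sL=160/13, sR=160/13, mL=240/13, mR=240/13
obs B: pose=(4,3,W) → sL=160/81, sR=160/97, mL=22000/7857, mR=20720/7857
sensor matrix S = [[160/13, 160/13], [160/81, 160/97]]; det S = -409600/102141
solve [mL_A; mL_B] = S·[w00; w01] and [mR_A; mR_B] = S·[w10; w11]:
  w00 = 1, w01 = 1/2, w10 = 1/2, w11 = 1

1 1/2 1/2 1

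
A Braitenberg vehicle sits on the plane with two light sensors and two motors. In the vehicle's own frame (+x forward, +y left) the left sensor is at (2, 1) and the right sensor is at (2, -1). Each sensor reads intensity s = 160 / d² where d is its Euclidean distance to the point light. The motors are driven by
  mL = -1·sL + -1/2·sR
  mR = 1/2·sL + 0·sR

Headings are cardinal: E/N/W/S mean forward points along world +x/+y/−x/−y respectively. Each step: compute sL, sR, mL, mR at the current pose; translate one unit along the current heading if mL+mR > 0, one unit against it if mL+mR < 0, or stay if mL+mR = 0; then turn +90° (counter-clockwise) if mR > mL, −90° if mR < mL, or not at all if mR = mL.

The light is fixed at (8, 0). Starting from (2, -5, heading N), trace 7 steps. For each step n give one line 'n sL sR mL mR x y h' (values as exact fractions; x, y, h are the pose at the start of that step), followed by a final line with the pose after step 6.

n=0: pose=(2,-5,N); sL=80/29, sR=80/17; mL=-2520/493, mR=40/29; mL+mR=-1840/493 → advance -1; mR−mL=3200/493 → turn +1·90°
n=1: pose=(2,-6,W); sL=160/113, sR=160/89; mL=-23280/10057, mR=80/113; mL+mR=-16160/10057 → advance -1; mR−mL=30400/10057 → turn +1·90°
n=2: pose=(3,-6,S); sL=2, sR=8/5; mL=-14/5, mR=1; mL+mR=-9/5 → advance -1; mR−mL=19/5 → turn +1·90°
n=3: pose=(3,-5,E); sL=32/5, sR=32/9; mL=-368/45, mR=16/5; mL+mR=-224/45 → advance -1; mR−mL=512/45 → turn +1·90°
n=4: pose=(2,-5,N); sL=80/29, sR=80/17; mL=-2520/493, mR=40/29; mL+mR=-1840/493 → advance -1; mR−mL=3200/493 → turn +1·90°
n=5: pose=(2,-6,W); sL=160/113, sR=160/89; mL=-23280/10057, mR=80/113; mL+mR=-16160/10057 → advance -1; mR−mL=30400/10057 → turn +1·90°
n=6: pose=(3,-6,S); sL=2, sR=8/5; mL=-14/5, mR=1; mL+mR=-9/5 → advance -1; mR−mL=19/5 → turn +1·90°

0 80/29 80/17 -2520/493 40/29 2 -5 N
1 160/113 160/89 -23280/10057 80/113 2 -6 W
2 2 8/5 -14/5 1 3 -6 S
3 32/5 32/9 -368/45 16/5 3 -5 E
4 80/29 80/17 -2520/493 40/29 2 -5 N
5 160/113 160/89 -23280/10057 80/113 2 -6 W
6 2 8/5 -14/5 1 3 -6 S
final 3 -5 E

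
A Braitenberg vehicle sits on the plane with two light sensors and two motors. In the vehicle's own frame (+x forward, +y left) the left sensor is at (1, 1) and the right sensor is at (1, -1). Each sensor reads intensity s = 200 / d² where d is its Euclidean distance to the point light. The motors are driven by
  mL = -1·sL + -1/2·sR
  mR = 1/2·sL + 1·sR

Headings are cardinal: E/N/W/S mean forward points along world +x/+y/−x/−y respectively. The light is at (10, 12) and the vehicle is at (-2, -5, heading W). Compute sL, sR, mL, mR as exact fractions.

200/493 8/17 -316/493 332/493

left sensor world pos  = (-3, -6); dL² = 493
right sensor world pos = (-3, -4); dR² = 425
sL = 200/493 = 200/493
sR = 200/425 = 8/17
mL = -1·sL + -1/2·sR = -316/493
mR = 1/2·sL + 1·sR = 332/493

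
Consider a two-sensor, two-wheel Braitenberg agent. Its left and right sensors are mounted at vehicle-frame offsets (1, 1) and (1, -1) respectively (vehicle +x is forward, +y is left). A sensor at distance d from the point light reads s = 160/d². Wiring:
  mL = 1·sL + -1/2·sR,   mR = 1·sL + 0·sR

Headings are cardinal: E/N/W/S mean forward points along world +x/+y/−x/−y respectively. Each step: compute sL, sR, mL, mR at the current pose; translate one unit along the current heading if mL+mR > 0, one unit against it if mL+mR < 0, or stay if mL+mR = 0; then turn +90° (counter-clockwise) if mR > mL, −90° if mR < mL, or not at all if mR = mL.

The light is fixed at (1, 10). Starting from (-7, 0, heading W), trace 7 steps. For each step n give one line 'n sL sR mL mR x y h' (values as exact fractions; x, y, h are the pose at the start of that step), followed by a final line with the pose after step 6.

n=0: pose=(-7,0,W); sL=80/101, sR=80/81; mL=2440/8181, mR=80/101; mL+mR=8920/8181 → advance +1; mR−mL=40/81 → turn +1·90°
n=1: pose=(-8,0,S); sL=32/37, sR=160/221; mL=4112/8177, mR=32/37; mL+mR=11184/8177 → advance +1; mR−mL=80/221 → turn +1·90°
n=2: pose=(-8,-1,E); sL=40/41, sR=10/13; mL=315/533, mR=40/41; mL+mR=835/533 → advance +1; mR−mL=5/13 → turn +1·90°
n=3: pose=(-7,-1,N); sL=160/181, sR=160/149; mL=9360/26969, mR=160/181; mL+mR=33200/26969 → advance +1; mR−mL=80/149 → turn +1·90°
n=4: pose=(-7,0,W); sL=80/101, sR=80/81; mL=2440/8181, mR=80/101; mL+mR=8920/8181 → advance +1; mR−mL=40/81 → turn +1·90°
n=5: pose=(-8,0,S); sL=32/37, sR=160/221; mL=4112/8177, mR=32/37; mL+mR=11184/8177 → advance +1; mR−mL=80/221 → turn +1·90°
n=6: pose=(-8,-1,E); sL=40/41, sR=10/13; mL=315/533, mR=40/41; mL+mR=835/533 → advance +1; mR−mL=5/13 → turn +1·90°

0 80/101 80/81 2440/8181 80/101 -7 0 W
1 32/37 160/221 4112/8177 32/37 -8 0 S
2 40/41 10/13 315/533 40/41 -8 -1 E
3 160/181 160/149 9360/26969 160/181 -7 -1 N
4 80/101 80/81 2440/8181 80/101 -7 0 W
5 32/37 160/221 4112/8177 32/37 -8 0 S
6 40/41 10/13 315/533 40/41 -8 -1 E
final -7 -1 N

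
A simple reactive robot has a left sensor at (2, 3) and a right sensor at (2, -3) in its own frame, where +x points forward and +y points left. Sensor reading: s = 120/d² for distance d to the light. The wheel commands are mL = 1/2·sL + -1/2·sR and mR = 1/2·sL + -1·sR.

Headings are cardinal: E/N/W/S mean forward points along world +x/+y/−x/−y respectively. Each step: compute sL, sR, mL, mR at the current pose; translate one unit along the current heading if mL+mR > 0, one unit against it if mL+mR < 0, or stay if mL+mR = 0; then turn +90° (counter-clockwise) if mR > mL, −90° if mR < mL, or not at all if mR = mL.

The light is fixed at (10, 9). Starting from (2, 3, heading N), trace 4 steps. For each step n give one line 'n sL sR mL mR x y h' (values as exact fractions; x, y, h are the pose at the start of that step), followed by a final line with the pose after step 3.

0 120/137 120/41 -5760/5617 -13980/5617 2 3 N
1 30/13 15/17 315/442 60/221 2 2 E
2 120/97 120/181 5040/17557 -780/17557 3 2 S
3 60/101 60/53 -1440/5353 -4470/5353 3 1 W
final 4 1 N

n=0: pose=(2,3,N); sL=120/137, sR=120/41; mL=-5760/5617, mR=-13980/5617; mL+mR=-19740/5617 → advance -1; mR−mL=-60/41 → turn -1·90°
n=1: pose=(2,2,E); sL=30/13, sR=15/17; mL=315/442, mR=60/221; mL+mR=435/442 → advance +1; mR−mL=-15/34 → turn -1·90°
n=2: pose=(3,2,S); sL=120/97, sR=120/181; mL=5040/17557, mR=-780/17557; mL+mR=4260/17557 → advance +1; mR−mL=-60/181 → turn -1·90°
n=3: pose=(3,1,W); sL=60/101, sR=60/53; mL=-1440/5353, mR=-4470/5353; mL+mR=-5910/5353 → advance -1; mR−mL=-30/53 → turn -1·90°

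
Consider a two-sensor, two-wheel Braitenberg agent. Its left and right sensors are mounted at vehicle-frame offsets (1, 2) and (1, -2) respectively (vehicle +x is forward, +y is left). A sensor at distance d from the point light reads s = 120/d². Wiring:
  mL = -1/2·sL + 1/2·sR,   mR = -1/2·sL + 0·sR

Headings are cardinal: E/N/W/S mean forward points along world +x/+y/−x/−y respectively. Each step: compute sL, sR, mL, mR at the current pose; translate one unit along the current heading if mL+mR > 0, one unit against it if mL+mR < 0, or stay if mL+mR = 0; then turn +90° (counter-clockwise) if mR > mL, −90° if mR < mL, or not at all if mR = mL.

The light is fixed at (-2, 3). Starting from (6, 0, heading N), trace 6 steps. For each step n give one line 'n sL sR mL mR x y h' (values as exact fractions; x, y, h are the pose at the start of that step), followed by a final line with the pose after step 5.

0 3 15/13 -12/13 -3/2 6 0 N
1 24/17 40/39 -128/663 -12/17 6 -1 E
2 60/53 12/5 168/265 -30/53 5 -1 S
3 24/17 8/3 32/51 -12/17 5 -2 W
4 30/13 30/29 -240/377 -15/13 6 -2 N
5 120/97 24/29 -576/2813 -60/97 6 -3 E
final 5 -3 S

n=0: pose=(6,0,N); sL=3, sR=15/13; mL=-12/13, mR=-3/2; mL+mR=-63/26 → advance -1; mR−mL=-15/26 → turn -1·90°
n=1: pose=(6,-1,E); sL=24/17, sR=40/39; mL=-128/663, mR=-12/17; mL+mR=-596/663 → advance -1; mR−mL=-20/39 → turn -1·90°
n=2: pose=(5,-1,S); sL=60/53, sR=12/5; mL=168/265, mR=-30/53; mL+mR=18/265 → advance +1; mR−mL=-6/5 → turn -1·90°
n=3: pose=(5,-2,W); sL=24/17, sR=8/3; mL=32/51, mR=-12/17; mL+mR=-4/51 → advance -1; mR−mL=-4/3 → turn -1·90°
n=4: pose=(6,-2,N); sL=30/13, sR=30/29; mL=-240/377, mR=-15/13; mL+mR=-675/377 → advance -1; mR−mL=-15/29 → turn -1·90°
n=5: pose=(6,-3,E); sL=120/97, sR=24/29; mL=-576/2813, mR=-60/97; mL+mR=-2316/2813 → advance -1; mR−mL=-12/29 → turn -1·90°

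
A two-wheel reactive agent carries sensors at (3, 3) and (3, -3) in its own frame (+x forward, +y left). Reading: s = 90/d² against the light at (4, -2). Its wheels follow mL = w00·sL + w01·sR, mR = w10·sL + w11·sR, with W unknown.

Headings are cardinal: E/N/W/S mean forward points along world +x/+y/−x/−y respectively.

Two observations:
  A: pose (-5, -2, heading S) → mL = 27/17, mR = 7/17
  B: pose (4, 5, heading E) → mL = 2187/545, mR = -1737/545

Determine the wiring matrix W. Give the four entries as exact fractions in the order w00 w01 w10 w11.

1/2 1 1/2 -1

obs A: pose=(-5,-2,S) → sL=2, sR=10/17, mL=27/17, mR=7/17
obs B: pose=(4,5,E) → sL=90/109, sR=18/5, mL=2187/545, mR=-1737/545
sensor matrix S = [[2, 10/17], [90/109, 18/5]]; det S = 62208/9265
solve [mL_A; mL_B] = S·[w00; w01] and [mR_A; mR_B] = S·[w10; w11]:
  w00 = 1/2, w01 = 1, w10 = 1/2, w11 = -1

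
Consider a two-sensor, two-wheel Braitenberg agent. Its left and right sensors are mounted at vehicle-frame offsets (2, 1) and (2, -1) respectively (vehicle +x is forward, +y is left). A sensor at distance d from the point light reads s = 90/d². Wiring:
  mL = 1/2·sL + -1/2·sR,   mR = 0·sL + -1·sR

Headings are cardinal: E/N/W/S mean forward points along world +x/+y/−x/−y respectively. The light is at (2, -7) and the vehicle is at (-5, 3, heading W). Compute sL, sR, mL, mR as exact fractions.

5/9 45/101 50/909 -45/101

left sensor world pos  = (-7, 2); dL² = 162
right sensor world pos = (-7, 4); dR² = 202
sL = 90/162 = 5/9
sR = 90/202 = 45/101
mL = 1/2·sL + -1/2·sR = 50/909
mR = 0·sL + -1·sR = -45/101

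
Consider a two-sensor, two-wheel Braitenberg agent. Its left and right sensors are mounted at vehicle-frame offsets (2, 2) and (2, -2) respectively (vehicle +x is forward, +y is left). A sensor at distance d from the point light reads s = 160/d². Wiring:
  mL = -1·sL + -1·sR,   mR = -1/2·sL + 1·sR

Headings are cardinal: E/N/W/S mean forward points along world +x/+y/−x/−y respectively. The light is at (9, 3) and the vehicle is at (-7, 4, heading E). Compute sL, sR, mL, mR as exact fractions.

32/41 160/197 -12864/8077 3408/8077

left sensor world pos  = (-5, 6); dL² = 205
right sensor world pos = (-5, 2); dR² = 197
sL = 160/205 = 32/41
sR = 160/197 = 160/197
mL = -1·sL + -1·sR = -12864/8077
mR = -1/2·sL + 1·sR = 3408/8077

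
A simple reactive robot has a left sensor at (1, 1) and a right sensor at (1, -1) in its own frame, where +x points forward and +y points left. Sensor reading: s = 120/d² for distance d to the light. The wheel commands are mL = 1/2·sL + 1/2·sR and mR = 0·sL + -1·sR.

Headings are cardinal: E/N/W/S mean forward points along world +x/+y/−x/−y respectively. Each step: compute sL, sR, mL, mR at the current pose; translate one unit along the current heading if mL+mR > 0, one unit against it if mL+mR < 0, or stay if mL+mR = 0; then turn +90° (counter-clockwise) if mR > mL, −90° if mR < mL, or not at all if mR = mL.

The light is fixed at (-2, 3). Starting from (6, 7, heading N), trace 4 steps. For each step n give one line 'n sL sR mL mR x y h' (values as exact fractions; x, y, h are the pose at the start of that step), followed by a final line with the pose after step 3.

0 60/37 60/53 2700/1961 -60/53 6 7 N
1 40/39 120/97 4280/3783 -120/97 6 8 E
2 3/2 30/13 99/52 -30/13 5 8 S
3 120/61 24/17 1752/1037 -24/17 5 9 W
final 4 9 N

n=0: pose=(6,7,N); sL=60/37, sR=60/53; mL=2700/1961, mR=-60/53; mL+mR=480/1961 → advance +1; mR−mL=-4920/1961 → turn -1·90°
n=1: pose=(6,8,E); sL=40/39, sR=120/97; mL=4280/3783, mR=-120/97; mL+mR=-400/3783 → advance -1; mR−mL=-8960/3783 → turn -1·90°
n=2: pose=(5,8,S); sL=3/2, sR=30/13; mL=99/52, mR=-30/13; mL+mR=-21/52 → advance -1; mR−mL=-219/52 → turn -1·90°
n=3: pose=(5,9,W); sL=120/61, sR=24/17; mL=1752/1037, mR=-24/17; mL+mR=288/1037 → advance +1; mR−mL=-3216/1037 → turn -1·90°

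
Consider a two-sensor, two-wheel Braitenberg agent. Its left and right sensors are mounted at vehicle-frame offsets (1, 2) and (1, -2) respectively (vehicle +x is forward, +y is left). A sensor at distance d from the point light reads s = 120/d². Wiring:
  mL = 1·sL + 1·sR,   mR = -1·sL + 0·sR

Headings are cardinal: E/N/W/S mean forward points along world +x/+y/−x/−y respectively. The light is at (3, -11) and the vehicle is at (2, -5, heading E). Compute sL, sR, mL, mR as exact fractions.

left sensor world pos  = (3, -3); dL² = 64
right sensor world pos = (3, -7); dR² = 16
sL = 120/64 = 15/8
sR = 120/16 = 15/2
mL = 1·sL + 1·sR = 75/8
mR = -1·sL + 0·sR = -15/8

15/8 15/2 75/8 -15/8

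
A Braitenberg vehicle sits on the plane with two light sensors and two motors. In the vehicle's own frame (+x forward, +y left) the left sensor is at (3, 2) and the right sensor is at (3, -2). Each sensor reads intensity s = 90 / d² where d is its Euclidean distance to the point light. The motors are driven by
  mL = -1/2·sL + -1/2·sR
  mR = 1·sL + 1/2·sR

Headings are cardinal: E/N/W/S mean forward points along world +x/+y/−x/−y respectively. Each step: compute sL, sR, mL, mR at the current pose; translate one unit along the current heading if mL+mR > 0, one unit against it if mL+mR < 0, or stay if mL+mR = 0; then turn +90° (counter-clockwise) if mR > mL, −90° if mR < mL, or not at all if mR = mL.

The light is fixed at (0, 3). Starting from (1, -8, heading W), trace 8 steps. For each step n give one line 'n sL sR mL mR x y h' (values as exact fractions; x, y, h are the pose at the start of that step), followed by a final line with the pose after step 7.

n=0: pose=(1,-8,W); sL=90/173, sR=18/17; mL=-2322/2941, mR=3087/2941; mL+mR=45/173 → advance +1; mR−mL=5409/2941 → turn +1·90°
n=1: pose=(0,-8,S); sL=9/20, sR=9/20; mL=-9/20, mR=27/40; mL+mR=9/40 → advance +1; mR−mL=9/8 → turn +1·90°
n=2: pose=(0,-9,E); sL=90/109, sR=18/41; mL=-2826/4469, mR=4671/4469; mL+mR=45/109 → advance +1; mR−mL=7497/4469 → turn +1·90°
n=3: pose=(1,-9,N); sL=45/41, sR=1; mL=-43/41, mR=131/82; mL+mR=45/82 → advance +1; mR−mL=217/82 → turn +1·90°
n=4: pose=(1,-8,W); sL=90/173, sR=18/17; mL=-2322/2941, mR=3087/2941; mL+mR=45/173 → advance +1; mR−mL=5409/2941 → turn +1·90°
n=5: pose=(0,-8,S); sL=9/20, sR=9/20; mL=-9/20, mR=27/40; mL+mR=9/40 → advance +1; mR−mL=9/8 → turn +1·90°
n=6: pose=(0,-9,E); sL=90/109, sR=18/41; mL=-2826/4469, mR=4671/4469; mL+mR=45/109 → advance +1; mR−mL=7497/4469 → turn +1·90°
n=7: pose=(1,-9,N); sL=45/41, sR=1; mL=-43/41, mR=131/82; mL+mR=45/82 → advance +1; mR−mL=217/82 → turn +1·90°

0 90/173 18/17 -2322/2941 3087/2941 1 -8 W
1 9/20 9/20 -9/20 27/40 0 -8 S
2 90/109 18/41 -2826/4469 4671/4469 0 -9 E
3 45/41 1 -43/41 131/82 1 -9 N
4 90/173 18/17 -2322/2941 3087/2941 1 -8 W
5 9/20 9/20 -9/20 27/40 0 -8 S
6 90/109 18/41 -2826/4469 4671/4469 0 -9 E
7 45/41 1 -43/41 131/82 1 -9 N
final 1 -8 W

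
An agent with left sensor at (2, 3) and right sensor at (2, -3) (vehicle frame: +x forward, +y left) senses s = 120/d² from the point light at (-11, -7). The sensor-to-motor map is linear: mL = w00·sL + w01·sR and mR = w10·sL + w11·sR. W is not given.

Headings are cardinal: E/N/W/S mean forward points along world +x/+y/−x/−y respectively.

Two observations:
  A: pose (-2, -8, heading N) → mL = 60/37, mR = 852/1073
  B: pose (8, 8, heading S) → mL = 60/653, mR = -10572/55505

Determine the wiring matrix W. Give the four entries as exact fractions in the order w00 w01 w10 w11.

1/2 0 1/2 -1

obs A: pose=(-2,-8,N) → sL=120/37, sR=24/29, mL=60/37, mR=852/1073
obs B: pose=(8,8,S) → sL=120/653, sR=24/85, mL=60/653, mR=-10572/55505
sensor matrix S = [[120/37, 24/29], [120/653, 24/85]]; det S = 9096192/11911373
solve [mL_A; mL_B] = S·[w00; w01] and [mR_A; mR_B] = S·[w10; w11]:
  w00 = 1/2, w01 = 0, w10 = 1/2, w11 = -1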